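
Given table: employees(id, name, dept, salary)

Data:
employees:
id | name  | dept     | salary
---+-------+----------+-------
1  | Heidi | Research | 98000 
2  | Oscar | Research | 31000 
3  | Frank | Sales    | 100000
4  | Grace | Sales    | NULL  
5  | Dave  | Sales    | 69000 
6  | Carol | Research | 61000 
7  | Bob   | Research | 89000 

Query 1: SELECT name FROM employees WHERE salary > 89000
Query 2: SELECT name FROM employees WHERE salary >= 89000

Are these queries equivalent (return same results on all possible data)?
No, not equivalent

Query 1 returns: [('Heidi',), ('Frank',)]
Query 2 returns: [('Heidi',), ('Frank',), ('Bob',)]

Reason: > vs >= gives different results when salary = 89000 exists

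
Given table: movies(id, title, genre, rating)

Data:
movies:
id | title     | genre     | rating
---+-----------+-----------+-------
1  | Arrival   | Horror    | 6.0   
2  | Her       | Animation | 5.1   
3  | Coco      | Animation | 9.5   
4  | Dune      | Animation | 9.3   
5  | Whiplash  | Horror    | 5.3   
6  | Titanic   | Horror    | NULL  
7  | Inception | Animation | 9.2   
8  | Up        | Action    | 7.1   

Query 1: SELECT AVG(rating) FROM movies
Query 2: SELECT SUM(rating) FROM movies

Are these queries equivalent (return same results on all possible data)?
No, not equivalent

Query 1 returns: [(7.357142857142857,)]
Query 2 returns: [(51.5,)]

Reason: AVG vs SUM give different aggregate values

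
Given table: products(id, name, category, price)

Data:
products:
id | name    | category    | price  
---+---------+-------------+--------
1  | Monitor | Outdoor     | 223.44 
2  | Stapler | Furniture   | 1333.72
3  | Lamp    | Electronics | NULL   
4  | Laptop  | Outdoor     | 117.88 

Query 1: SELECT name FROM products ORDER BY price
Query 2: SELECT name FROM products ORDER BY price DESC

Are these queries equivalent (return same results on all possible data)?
No, not equivalent

Query 1 returns: [('Lamp',), ('Laptop',), ('Monitor',), ('Stapler',)]
Query 2 returns: [('Stapler',), ('Monitor',), ('Laptop',), ('Lamp',)]

Reason: ASC vs DESC gives opposite ordering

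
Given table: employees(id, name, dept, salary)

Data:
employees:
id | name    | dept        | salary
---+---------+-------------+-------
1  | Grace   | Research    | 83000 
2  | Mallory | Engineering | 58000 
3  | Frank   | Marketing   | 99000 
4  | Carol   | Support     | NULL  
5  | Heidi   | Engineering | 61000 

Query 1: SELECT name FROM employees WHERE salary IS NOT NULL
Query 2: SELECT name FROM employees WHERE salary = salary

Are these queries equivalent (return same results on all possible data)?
Yes, equivalent

Both queries return: [('Frank',), ('Grace',), ('Heidi',), ('Mallory',)]

Reason: IS NOT NULL vs self-equality (both exclude NULLs)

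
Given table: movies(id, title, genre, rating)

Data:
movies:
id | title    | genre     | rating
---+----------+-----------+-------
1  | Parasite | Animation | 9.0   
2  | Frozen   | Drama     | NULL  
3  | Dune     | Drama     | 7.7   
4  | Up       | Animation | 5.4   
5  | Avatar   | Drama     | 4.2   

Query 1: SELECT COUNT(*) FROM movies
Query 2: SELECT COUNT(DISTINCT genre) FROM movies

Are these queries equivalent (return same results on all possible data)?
No, not equivalent

Query 1 returns: [(5,)]
Query 2 returns: [(2,)]

Reason: COUNT(*) counts rows, COUNT(DISTINCT genre) counts unique genres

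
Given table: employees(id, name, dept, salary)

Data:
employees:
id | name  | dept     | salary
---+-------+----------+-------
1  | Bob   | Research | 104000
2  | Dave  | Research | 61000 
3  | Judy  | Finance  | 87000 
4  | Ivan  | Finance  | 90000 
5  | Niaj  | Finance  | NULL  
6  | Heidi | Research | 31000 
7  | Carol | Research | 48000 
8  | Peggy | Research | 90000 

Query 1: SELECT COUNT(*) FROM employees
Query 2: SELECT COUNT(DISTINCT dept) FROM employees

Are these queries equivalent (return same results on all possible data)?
No, not equivalent

Query 1 returns: [(8,)]
Query 2 returns: [(2,)]

Reason: COUNT(*) counts rows, COUNT(DISTINCT dept) counts unique depts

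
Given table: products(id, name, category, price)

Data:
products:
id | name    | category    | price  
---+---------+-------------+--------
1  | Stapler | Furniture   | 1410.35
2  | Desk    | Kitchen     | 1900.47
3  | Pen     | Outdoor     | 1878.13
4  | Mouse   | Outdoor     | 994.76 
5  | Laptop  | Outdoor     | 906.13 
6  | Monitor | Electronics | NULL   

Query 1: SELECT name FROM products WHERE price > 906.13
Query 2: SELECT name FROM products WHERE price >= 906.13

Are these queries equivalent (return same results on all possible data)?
No, not equivalent

Query 1 returns: [('Stapler',), ('Desk',), ('Pen',), ('Mouse',)]
Query 2 returns: [('Stapler',), ('Desk',), ('Pen',), ('Mouse',), ('Laptop',)]

Reason: > vs >= gives different results when price = 906.13 exists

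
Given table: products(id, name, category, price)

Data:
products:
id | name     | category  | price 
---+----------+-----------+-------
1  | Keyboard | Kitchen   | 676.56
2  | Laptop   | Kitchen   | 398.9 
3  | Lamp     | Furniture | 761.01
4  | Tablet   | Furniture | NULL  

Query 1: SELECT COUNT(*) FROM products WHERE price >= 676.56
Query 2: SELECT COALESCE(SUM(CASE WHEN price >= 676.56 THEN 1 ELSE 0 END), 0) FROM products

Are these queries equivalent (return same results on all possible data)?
Yes, equivalent

Both queries return: [(2,)]

Reason: COUNT with WHERE vs conditional SUM (COALESCE handles empty-table NULL)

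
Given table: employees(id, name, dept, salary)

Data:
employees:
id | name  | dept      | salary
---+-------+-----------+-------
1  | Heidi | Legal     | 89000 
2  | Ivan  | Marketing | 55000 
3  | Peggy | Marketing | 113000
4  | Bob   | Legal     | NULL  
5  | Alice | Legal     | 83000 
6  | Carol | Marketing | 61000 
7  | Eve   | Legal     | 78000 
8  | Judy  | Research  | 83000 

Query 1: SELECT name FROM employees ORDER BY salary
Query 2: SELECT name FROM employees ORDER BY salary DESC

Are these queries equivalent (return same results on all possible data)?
No, not equivalent

Query 1 returns: [('Bob',), ('Ivan',), ('Carol',), ('Eve',), ('Alice',), ('Judy',), ('Heidi',), ('Peggy',)]
Query 2 returns: [('Peggy',), ('Heidi',), ('Alice',), ('Judy',), ('Eve',), ('Carol',), ('Ivan',), ('Bob',)]

Reason: ASC vs DESC gives opposite ordering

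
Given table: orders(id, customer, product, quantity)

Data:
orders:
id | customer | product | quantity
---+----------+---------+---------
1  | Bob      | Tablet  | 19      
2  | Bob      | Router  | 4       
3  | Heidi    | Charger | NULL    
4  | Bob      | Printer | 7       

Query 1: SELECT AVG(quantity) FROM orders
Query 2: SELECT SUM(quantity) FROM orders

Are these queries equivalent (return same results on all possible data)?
No, not equivalent

Query 1 returns: [(10.0,)]
Query 2 returns: [(30,)]

Reason: AVG vs SUM give different aggregate values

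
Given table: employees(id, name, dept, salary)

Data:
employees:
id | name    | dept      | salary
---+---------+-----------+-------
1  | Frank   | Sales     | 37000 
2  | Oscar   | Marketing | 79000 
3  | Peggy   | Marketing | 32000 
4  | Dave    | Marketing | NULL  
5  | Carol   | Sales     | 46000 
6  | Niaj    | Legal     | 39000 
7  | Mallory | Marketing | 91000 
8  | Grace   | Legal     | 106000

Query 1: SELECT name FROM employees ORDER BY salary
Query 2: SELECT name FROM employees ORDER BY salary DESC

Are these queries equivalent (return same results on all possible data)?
No, not equivalent

Query 1 returns: [('Dave',), ('Peggy',), ('Frank',), ('Niaj',), ('Carol',), ('Oscar',), ('Mallory',), ('Grace',)]
Query 2 returns: [('Grace',), ('Mallory',), ('Oscar',), ('Carol',), ('Niaj',), ('Frank',), ('Peggy',), ('Dave',)]

Reason: ASC vs DESC gives opposite ordering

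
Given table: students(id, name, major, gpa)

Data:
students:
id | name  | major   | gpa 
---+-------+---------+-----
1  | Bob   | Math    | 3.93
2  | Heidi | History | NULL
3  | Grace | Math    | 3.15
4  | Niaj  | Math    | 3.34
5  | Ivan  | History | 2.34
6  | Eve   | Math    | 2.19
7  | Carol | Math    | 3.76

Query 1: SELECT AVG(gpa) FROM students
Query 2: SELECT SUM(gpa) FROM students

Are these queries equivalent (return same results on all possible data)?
No, not equivalent

Query 1 returns: [(3.1183333333333336,)]
Query 2 returns: [(18.71,)]

Reason: AVG vs SUM give different aggregate values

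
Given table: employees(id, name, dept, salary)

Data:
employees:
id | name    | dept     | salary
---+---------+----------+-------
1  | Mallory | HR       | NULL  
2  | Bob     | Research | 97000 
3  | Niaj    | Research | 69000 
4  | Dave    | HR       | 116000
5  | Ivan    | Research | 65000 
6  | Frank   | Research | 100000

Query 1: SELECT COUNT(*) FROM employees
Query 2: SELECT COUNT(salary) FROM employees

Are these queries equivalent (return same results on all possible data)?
No, not equivalent

Query 1 returns: [(6,)]
Query 2 returns: [(5,)]

Reason: COUNT(*) includes NULLs, COUNT(column) excludes them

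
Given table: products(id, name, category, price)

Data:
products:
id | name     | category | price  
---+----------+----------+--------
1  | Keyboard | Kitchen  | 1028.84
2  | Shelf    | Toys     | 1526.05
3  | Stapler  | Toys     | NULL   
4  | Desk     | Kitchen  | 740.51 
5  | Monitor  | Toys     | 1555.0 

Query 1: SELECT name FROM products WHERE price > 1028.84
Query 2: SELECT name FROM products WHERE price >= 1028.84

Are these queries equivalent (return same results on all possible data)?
No, not equivalent

Query 1 returns: [('Shelf',), ('Monitor',)]
Query 2 returns: [('Keyboard',), ('Shelf',), ('Monitor',)]

Reason: > vs >= gives different results when price = 1028.84 exists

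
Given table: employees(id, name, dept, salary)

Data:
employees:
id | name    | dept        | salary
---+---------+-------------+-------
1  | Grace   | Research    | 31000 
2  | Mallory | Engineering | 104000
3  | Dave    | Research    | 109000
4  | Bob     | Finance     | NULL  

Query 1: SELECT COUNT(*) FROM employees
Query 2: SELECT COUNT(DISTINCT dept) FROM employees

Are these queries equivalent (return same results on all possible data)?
No, not equivalent

Query 1 returns: [(4,)]
Query 2 returns: [(3,)]

Reason: COUNT(*) counts rows, COUNT(DISTINCT dept) counts unique depts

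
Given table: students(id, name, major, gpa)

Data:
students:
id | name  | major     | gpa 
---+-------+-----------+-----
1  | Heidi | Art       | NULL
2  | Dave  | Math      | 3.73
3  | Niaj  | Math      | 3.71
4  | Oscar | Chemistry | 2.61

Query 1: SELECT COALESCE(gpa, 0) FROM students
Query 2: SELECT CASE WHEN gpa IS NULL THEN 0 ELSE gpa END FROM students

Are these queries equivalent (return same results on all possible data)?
Yes, equivalent

Both queries return: [(0,), (2.61,), (3.71,), (3.73,)]

Reason: COALESCE vs CASE for NULL handling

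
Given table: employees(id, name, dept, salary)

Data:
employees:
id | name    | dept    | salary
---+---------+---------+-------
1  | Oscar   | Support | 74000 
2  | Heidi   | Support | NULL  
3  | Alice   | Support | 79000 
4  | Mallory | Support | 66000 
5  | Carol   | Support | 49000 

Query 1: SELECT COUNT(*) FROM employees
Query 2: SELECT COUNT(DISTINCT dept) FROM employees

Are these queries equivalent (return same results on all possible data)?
No, not equivalent

Query 1 returns: [(5,)]
Query 2 returns: [(1,)]

Reason: COUNT(*) counts rows, COUNT(DISTINCT dept) counts unique depts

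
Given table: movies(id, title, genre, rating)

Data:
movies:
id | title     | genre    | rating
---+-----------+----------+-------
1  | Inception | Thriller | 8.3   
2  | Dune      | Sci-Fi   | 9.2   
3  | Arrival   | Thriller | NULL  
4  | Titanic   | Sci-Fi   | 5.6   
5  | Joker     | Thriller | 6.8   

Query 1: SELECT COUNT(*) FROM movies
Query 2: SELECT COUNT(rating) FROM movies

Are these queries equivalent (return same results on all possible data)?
No, not equivalent

Query 1 returns: [(5,)]
Query 2 returns: [(4,)]

Reason: COUNT(*) includes NULLs, COUNT(column) excludes them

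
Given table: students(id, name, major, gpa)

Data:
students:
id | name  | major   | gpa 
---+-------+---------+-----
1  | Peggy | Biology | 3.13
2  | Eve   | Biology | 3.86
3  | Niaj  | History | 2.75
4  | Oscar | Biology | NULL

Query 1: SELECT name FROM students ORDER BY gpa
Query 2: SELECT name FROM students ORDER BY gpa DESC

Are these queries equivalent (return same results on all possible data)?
No, not equivalent

Query 1 returns: [('Oscar',), ('Niaj',), ('Peggy',), ('Eve',)]
Query 2 returns: [('Eve',), ('Peggy',), ('Niaj',), ('Oscar',)]

Reason: ASC vs DESC gives opposite ordering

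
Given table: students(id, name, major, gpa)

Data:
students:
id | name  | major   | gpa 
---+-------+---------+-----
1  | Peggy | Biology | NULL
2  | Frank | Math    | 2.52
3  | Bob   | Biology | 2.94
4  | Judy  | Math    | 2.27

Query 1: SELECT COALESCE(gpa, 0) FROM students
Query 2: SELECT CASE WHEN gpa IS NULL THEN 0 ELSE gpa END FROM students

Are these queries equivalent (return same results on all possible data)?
Yes, equivalent

Both queries return: [(0,), (2.27,), (2.52,), (2.94,)]

Reason: COALESCE vs CASE for NULL handling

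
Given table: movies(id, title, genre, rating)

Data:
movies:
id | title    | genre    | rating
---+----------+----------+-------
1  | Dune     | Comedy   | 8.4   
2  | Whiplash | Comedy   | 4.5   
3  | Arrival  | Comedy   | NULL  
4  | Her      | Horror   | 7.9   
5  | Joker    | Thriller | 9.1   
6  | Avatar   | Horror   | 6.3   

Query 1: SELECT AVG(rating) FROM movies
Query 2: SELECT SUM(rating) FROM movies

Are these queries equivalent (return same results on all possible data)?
No, not equivalent

Query 1 returns: [(7.24,)]
Query 2 returns: [(36.2,)]

Reason: AVG vs SUM give different aggregate values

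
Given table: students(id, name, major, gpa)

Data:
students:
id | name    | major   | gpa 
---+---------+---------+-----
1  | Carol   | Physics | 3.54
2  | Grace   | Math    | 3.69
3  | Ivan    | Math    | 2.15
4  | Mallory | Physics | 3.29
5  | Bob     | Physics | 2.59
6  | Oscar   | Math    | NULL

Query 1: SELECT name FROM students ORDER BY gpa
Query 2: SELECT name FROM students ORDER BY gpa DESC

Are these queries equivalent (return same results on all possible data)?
No, not equivalent

Query 1 returns: [('Oscar',), ('Ivan',), ('Bob',), ('Mallory',), ('Carol',), ('Grace',)]
Query 2 returns: [('Grace',), ('Carol',), ('Mallory',), ('Bob',), ('Ivan',), ('Oscar',)]

Reason: ASC vs DESC gives opposite ordering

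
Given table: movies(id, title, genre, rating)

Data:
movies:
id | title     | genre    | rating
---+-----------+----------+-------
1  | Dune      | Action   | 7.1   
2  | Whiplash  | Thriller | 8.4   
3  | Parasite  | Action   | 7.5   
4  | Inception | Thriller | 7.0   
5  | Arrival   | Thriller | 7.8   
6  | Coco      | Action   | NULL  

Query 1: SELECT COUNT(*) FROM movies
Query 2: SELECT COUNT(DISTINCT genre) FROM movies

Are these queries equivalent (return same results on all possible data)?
No, not equivalent

Query 1 returns: [(6,)]
Query 2 returns: [(2,)]

Reason: COUNT(*) counts rows, COUNT(DISTINCT genre) counts unique genres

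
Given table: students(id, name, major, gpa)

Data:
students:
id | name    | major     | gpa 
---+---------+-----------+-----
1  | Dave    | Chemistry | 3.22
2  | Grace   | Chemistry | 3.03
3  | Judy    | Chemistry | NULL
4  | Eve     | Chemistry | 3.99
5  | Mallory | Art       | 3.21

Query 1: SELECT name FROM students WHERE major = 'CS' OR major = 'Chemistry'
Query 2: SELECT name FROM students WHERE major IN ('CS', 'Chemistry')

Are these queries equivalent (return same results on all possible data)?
Yes, equivalent

Both queries return: [('Dave',), ('Eve',), ('Grace',), ('Judy',)]

Reason: OR vs IN are equivalent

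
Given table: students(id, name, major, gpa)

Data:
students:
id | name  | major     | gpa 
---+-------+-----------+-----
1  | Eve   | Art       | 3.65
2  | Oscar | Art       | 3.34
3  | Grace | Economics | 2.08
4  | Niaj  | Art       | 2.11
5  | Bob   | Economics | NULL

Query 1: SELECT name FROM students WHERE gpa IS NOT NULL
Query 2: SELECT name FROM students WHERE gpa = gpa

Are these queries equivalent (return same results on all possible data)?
Yes, equivalent

Both queries return: [('Eve',), ('Grace',), ('Niaj',), ('Oscar',)]

Reason: IS NOT NULL vs self-equality (both exclude NULLs)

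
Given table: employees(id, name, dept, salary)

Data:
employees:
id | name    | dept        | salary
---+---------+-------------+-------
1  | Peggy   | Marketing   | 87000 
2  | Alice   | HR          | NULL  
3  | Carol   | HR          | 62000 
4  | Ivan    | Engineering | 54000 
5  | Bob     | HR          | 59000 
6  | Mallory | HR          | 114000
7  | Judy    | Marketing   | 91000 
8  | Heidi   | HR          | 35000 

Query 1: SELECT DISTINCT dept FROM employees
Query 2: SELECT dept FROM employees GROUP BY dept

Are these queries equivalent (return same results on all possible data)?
Yes, equivalent

Both queries return: [('Engineering',), ('HR',), ('Marketing',)]

Reason: Both get unique depts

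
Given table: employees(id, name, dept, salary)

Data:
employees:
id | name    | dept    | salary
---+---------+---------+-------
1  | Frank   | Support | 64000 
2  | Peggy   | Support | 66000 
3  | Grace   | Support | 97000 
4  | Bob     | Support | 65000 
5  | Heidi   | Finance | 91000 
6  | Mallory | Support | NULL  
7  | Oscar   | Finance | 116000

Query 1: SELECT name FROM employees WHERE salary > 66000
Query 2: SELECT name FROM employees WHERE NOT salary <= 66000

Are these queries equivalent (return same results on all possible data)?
Yes, equivalent

Both queries return: [('Grace',), ('Heidi',), ('Oscar',)]

Reason: Both filter salary > 66000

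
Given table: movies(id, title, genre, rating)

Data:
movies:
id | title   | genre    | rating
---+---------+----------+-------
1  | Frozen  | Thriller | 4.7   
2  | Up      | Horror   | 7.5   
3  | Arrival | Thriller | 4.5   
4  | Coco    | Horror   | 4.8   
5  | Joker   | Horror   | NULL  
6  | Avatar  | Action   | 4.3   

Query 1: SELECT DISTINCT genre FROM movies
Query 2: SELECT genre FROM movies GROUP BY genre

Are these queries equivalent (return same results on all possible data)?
Yes, equivalent

Both queries return: [('Action',), ('Horror',), ('Thriller',)]

Reason: Both get unique genres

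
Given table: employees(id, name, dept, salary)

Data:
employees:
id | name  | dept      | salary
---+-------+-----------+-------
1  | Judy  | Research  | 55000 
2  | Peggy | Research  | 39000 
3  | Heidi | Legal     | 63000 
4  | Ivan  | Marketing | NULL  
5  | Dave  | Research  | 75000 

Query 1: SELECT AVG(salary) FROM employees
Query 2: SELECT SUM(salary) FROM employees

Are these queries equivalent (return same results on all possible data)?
No, not equivalent

Query 1 returns: [(58000.0,)]
Query 2 returns: [(232000,)]

Reason: AVG vs SUM give different aggregate values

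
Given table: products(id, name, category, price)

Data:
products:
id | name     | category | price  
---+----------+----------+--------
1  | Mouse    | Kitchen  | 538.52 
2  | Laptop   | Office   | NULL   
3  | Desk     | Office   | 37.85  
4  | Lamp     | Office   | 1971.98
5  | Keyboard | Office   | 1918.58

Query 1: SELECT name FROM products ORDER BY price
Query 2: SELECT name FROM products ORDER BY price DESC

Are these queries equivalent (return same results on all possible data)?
No, not equivalent

Query 1 returns: [('Laptop',), ('Desk',), ('Mouse',), ('Keyboard',), ('Lamp',)]
Query 2 returns: [('Lamp',), ('Keyboard',), ('Mouse',), ('Desk',), ('Laptop',)]

Reason: ASC vs DESC gives opposite ordering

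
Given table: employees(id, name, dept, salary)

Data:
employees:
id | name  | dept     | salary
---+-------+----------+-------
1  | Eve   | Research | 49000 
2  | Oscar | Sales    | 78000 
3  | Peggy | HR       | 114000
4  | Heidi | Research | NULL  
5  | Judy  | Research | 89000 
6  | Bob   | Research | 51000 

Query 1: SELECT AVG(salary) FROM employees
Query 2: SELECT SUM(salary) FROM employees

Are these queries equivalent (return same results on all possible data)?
No, not equivalent

Query 1 returns: [(76200.0,)]
Query 2 returns: [(381000,)]

Reason: AVG vs SUM give different aggregate values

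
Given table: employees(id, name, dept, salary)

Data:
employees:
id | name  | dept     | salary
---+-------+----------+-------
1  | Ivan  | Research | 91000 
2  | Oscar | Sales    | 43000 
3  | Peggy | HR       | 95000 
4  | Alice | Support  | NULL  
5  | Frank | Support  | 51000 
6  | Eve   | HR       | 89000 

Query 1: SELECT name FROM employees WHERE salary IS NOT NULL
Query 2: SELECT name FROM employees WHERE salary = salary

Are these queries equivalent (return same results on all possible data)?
Yes, equivalent

Both queries return: [('Eve',), ('Frank',), ('Ivan',), ('Oscar',), ('Peggy',)]

Reason: IS NOT NULL vs self-equality (both exclude NULLs)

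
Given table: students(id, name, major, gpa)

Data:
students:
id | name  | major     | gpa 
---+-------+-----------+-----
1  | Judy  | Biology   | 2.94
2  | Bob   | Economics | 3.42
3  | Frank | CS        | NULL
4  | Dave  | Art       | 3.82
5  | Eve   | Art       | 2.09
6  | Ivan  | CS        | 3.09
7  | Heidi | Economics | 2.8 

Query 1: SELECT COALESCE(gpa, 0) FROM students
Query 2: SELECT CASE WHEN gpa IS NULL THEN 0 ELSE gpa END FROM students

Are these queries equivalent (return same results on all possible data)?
Yes, equivalent

Both queries return: [(0,), (2.09,), (2.8,), (2.94,), (3.09,), (3.42,), (3.82,)]

Reason: COALESCE vs CASE for NULL handling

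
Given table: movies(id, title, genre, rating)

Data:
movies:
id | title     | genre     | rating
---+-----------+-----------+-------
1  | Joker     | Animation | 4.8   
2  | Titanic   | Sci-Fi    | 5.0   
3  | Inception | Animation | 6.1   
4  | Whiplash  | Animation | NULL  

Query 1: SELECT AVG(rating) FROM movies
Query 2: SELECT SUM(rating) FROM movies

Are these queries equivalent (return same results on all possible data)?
No, not equivalent

Query 1 returns: [(5.3,)]
Query 2 returns: [(15.899999999999999,)]

Reason: AVG vs SUM give different aggregate values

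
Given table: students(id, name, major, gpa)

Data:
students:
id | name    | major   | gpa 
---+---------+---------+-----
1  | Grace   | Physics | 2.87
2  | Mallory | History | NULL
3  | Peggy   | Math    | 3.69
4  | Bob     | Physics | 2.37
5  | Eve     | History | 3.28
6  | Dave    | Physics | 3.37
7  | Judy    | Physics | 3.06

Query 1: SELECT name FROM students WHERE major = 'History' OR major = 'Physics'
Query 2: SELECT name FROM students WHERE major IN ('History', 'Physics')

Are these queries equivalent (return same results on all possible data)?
Yes, equivalent

Both queries return: [('Bob',), ('Dave',), ('Eve',), ('Grace',), ('Judy',), ('Mallory',)]

Reason: OR vs IN are equivalent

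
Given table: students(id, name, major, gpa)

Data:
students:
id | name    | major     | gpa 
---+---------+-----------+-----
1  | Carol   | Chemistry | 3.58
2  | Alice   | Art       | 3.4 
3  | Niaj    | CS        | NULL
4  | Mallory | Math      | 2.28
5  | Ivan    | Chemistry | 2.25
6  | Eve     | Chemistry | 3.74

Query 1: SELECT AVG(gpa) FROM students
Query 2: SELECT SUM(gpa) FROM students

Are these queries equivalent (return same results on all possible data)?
No, not equivalent

Query 1 returns: [(3.05,)]
Query 2 returns: [(15.25,)]

Reason: AVG vs SUM give different aggregate values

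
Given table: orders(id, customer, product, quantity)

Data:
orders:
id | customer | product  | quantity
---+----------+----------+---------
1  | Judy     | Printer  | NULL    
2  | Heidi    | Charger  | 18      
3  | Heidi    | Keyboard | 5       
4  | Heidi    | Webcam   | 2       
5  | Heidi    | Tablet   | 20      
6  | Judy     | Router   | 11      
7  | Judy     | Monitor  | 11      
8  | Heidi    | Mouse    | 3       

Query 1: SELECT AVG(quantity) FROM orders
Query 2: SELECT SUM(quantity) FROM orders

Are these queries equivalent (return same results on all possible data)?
No, not equivalent

Query 1 returns: [(10.0,)]
Query 2 returns: [(70,)]

Reason: AVG vs SUM give different aggregate values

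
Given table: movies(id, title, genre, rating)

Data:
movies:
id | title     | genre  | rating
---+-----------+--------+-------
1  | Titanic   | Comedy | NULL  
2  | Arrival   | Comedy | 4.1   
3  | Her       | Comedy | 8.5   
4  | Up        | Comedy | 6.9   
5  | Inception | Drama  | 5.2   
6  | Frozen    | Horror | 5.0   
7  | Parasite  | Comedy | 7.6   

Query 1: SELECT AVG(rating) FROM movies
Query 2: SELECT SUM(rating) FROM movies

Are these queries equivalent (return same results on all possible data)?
No, not equivalent

Query 1 returns: [(6.216666666666666,)]
Query 2 returns: [(37.3,)]

Reason: AVG vs SUM give different aggregate values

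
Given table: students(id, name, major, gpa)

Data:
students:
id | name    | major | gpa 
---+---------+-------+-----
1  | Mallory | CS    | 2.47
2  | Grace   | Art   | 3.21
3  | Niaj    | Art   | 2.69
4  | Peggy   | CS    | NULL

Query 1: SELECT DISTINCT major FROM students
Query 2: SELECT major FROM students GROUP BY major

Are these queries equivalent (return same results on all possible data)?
Yes, equivalent

Both queries return: [('Art',), ('CS',)]

Reason: Both get unique majors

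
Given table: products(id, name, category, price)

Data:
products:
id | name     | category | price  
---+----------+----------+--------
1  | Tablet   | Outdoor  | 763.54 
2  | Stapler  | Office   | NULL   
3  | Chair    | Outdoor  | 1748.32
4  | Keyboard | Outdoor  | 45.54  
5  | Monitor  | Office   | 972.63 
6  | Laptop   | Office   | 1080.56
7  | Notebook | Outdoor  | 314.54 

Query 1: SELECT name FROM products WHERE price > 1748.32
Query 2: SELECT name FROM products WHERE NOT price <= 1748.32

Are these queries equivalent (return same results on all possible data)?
Yes, equivalent

Both queries return: []

Reason: Both filter price > 1748.32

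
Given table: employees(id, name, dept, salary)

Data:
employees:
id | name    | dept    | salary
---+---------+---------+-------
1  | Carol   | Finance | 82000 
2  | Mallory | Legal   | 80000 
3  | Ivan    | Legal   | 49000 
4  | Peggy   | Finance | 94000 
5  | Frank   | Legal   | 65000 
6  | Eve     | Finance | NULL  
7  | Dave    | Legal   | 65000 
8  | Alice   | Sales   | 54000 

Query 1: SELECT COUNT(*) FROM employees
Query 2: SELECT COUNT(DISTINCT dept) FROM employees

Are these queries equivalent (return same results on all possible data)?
No, not equivalent

Query 1 returns: [(8,)]
Query 2 returns: [(3,)]

Reason: COUNT(*) counts rows, COUNT(DISTINCT dept) counts unique depts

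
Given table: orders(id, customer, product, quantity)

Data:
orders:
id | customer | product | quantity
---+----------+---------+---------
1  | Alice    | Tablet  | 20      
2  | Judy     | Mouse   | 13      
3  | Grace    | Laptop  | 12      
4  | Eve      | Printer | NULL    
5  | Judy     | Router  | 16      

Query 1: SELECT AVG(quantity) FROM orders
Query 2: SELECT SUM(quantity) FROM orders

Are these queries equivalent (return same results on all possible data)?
No, not equivalent

Query 1 returns: [(15.25,)]
Query 2 returns: [(61,)]

Reason: AVG vs SUM give different aggregate values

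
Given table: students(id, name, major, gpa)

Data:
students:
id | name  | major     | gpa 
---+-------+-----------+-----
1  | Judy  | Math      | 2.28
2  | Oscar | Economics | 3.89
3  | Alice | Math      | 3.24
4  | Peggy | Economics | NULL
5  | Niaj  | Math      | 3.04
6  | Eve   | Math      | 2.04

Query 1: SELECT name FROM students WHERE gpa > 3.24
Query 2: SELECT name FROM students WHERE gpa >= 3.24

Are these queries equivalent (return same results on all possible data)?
No, not equivalent

Query 1 returns: [('Oscar',)]
Query 2 returns: [('Oscar',), ('Alice',)]

Reason: > vs >= gives different results when gpa = 3.24 exists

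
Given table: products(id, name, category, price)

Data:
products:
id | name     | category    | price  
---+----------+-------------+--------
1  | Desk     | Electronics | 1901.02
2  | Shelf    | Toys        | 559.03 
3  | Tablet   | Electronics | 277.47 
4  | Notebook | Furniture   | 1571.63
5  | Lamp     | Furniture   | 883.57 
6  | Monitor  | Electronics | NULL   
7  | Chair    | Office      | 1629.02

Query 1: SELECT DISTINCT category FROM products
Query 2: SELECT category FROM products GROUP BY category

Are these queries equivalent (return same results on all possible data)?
Yes, equivalent

Both queries return: [('Electronics',), ('Furniture',), ('Office',), ('Toys',)]

Reason: Both get unique categorys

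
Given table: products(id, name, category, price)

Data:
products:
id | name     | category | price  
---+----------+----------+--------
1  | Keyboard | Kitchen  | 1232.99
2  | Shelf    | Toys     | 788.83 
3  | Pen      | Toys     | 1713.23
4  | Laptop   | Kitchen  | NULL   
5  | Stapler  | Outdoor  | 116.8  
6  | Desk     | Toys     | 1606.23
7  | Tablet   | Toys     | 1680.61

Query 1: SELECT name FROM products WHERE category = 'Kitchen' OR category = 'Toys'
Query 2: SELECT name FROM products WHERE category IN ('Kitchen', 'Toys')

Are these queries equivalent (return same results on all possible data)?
Yes, equivalent

Both queries return: [('Desk',), ('Keyboard',), ('Laptop',), ('Pen',), ('Shelf',), ('Tablet',)]

Reason: OR vs IN are equivalent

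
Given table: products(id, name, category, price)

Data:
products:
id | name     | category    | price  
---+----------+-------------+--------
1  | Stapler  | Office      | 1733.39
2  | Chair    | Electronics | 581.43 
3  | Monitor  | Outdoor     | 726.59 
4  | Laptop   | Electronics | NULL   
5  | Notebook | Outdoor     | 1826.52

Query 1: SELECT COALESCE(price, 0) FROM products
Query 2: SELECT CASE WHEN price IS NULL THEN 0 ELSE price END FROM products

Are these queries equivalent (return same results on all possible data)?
Yes, equivalent

Both queries return: [(0,), (581.43,), (726.59,), (1733.39,), (1826.52,)]

Reason: COALESCE vs CASE for NULL handling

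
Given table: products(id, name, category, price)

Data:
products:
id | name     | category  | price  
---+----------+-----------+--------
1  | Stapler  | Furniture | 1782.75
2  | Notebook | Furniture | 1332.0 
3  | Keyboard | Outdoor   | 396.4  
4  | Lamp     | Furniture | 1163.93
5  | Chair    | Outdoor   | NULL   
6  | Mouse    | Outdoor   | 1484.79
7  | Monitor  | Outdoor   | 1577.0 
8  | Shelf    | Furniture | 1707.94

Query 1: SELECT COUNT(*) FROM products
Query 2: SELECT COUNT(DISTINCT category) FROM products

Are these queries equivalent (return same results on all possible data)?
No, not equivalent

Query 1 returns: [(8,)]
Query 2 returns: [(2,)]

Reason: COUNT(*) counts rows, COUNT(DISTINCT category) counts unique categorys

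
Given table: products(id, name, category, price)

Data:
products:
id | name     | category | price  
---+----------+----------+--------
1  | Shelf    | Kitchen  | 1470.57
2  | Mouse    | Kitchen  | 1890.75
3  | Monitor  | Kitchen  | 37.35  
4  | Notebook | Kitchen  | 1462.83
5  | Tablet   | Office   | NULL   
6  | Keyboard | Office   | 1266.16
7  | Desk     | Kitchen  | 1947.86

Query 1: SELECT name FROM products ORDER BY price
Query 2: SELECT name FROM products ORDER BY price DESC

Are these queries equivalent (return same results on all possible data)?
No, not equivalent

Query 1 returns: [('Tablet',), ('Monitor',), ('Keyboard',), ('Notebook',), ('Shelf',), ('Mouse',), ('Desk',)]
Query 2 returns: [('Desk',), ('Mouse',), ('Shelf',), ('Notebook',), ('Keyboard',), ('Monitor',), ('Tablet',)]

Reason: ASC vs DESC gives opposite ordering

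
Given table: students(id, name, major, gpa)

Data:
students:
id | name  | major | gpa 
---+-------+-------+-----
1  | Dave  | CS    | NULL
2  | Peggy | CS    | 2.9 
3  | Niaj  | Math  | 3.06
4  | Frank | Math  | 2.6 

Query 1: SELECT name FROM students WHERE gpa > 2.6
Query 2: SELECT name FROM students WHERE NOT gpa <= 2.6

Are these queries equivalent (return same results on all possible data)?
Yes, equivalent

Both queries return: [('Niaj',), ('Peggy',)]

Reason: Both filter gpa > 2.6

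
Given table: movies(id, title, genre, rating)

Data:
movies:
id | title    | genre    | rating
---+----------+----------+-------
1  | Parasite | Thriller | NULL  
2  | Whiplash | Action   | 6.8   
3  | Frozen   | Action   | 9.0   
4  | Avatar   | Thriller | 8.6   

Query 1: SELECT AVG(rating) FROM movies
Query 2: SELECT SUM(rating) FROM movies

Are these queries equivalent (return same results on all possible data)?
No, not equivalent

Query 1 returns: [(8.133333333333333,)]
Query 2 returns: [(24.4,)]

Reason: AVG vs SUM give different aggregate values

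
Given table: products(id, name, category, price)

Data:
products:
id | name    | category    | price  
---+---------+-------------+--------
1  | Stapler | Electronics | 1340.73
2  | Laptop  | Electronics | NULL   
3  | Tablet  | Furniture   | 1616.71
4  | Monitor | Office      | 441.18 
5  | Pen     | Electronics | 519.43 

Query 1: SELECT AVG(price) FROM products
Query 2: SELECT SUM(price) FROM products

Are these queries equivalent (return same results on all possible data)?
No, not equivalent

Query 1 returns: [(979.5125,)]
Query 2 returns: [(3918.05,)]

Reason: AVG vs SUM give different aggregate values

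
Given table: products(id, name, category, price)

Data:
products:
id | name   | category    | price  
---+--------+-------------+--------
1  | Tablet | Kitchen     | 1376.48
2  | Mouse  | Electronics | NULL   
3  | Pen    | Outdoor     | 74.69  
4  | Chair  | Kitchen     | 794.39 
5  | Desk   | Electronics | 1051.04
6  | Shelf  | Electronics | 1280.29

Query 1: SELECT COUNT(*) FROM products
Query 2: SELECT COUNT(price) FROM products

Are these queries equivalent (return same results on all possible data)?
No, not equivalent

Query 1 returns: [(6,)]
Query 2 returns: [(5,)]

Reason: COUNT(*) includes NULLs, COUNT(column) excludes them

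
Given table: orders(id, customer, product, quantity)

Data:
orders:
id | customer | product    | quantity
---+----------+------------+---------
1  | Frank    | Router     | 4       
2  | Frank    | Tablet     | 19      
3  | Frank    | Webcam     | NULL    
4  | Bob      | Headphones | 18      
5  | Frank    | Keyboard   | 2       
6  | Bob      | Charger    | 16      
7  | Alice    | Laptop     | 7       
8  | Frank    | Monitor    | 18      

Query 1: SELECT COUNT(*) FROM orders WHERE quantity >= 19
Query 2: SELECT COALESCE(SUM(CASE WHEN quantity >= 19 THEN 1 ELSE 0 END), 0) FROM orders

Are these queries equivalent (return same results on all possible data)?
Yes, equivalent

Both queries return: [(1,)]

Reason: COUNT with WHERE vs conditional SUM (COALESCE handles empty-table NULL)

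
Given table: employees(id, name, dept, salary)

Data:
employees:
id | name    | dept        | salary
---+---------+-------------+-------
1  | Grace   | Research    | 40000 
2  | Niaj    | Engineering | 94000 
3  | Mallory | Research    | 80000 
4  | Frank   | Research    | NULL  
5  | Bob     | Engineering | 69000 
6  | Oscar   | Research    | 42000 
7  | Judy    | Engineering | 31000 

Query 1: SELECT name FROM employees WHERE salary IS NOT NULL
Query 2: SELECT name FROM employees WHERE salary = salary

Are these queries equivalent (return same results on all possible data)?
Yes, equivalent

Both queries return: [('Bob',), ('Grace',), ('Judy',), ('Mallory',), ('Niaj',), ('Oscar',)]

Reason: IS NOT NULL vs self-equality (both exclude NULLs)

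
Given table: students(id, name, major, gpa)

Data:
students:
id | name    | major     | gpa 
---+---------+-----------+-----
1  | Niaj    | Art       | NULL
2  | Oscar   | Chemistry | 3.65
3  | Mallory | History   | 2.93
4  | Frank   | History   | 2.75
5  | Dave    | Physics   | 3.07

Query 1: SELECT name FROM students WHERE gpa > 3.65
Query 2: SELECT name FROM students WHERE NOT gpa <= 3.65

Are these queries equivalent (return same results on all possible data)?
Yes, equivalent

Both queries return: []

Reason: Both filter gpa > 3.65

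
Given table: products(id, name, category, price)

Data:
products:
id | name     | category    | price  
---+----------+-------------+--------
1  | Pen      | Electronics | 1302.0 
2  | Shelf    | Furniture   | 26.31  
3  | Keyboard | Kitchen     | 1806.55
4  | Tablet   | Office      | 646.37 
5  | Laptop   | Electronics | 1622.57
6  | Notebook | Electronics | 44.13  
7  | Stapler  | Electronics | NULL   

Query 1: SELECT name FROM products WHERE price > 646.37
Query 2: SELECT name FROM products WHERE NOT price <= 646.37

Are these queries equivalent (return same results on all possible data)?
Yes, equivalent

Both queries return: [('Keyboard',), ('Laptop',), ('Pen',)]

Reason: Both filter price > 646.37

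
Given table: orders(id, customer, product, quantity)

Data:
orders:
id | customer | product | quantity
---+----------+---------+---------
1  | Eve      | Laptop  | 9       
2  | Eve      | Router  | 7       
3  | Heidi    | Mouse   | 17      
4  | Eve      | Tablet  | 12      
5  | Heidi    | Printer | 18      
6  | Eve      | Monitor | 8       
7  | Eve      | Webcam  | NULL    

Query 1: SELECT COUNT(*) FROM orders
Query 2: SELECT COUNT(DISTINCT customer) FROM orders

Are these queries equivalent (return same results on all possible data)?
No, not equivalent

Query 1 returns: [(7,)]
Query 2 returns: [(2,)]

Reason: COUNT(*) counts rows, COUNT(DISTINCT customer) counts unique customers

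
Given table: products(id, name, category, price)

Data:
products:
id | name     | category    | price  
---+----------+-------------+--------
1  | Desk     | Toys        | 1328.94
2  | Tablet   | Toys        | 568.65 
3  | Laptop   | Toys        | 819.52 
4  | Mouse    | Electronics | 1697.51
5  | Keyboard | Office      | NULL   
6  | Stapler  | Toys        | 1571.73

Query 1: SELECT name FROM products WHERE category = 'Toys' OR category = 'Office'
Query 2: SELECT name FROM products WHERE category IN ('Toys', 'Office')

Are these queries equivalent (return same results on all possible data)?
Yes, equivalent

Both queries return: [('Desk',), ('Keyboard',), ('Laptop',), ('Stapler',), ('Tablet',)]

Reason: OR vs IN are equivalent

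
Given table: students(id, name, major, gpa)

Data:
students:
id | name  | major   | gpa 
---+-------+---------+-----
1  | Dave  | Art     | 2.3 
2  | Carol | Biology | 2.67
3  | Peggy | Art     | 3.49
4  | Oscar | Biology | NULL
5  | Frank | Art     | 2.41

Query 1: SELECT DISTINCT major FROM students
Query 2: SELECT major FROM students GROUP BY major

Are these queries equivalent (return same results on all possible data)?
Yes, equivalent

Both queries return: [('Art',), ('Biology',)]

Reason: Both get unique majors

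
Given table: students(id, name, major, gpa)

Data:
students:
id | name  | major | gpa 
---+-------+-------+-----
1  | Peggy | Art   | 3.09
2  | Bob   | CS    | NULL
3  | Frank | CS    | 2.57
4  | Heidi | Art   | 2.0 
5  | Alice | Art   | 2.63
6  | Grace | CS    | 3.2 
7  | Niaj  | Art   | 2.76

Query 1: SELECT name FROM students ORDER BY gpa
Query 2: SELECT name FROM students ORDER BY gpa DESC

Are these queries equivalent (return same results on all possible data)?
No, not equivalent

Query 1 returns: [('Bob',), ('Heidi',), ('Frank',), ('Alice',), ('Niaj',), ('Peggy',), ('Grace',)]
Query 2 returns: [('Grace',), ('Peggy',), ('Niaj',), ('Alice',), ('Frank',), ('Heidi',), ('Bob',)]

Reason: ASC vs DESC gives opposite ordering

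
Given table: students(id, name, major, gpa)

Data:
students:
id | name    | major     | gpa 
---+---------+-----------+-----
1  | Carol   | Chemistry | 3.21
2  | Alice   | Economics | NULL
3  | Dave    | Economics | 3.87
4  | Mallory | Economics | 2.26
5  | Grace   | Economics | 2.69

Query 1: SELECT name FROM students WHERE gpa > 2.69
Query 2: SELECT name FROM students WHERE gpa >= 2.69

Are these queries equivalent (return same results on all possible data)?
No, not equivalent

Query 1 returns: [('Carol',), ('Dave',)]
Query 2 returns: [('Carol',), ('Dave',), ('Grace',)]

Reason: > vs >= gives different results when gpa = 2.69 exists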